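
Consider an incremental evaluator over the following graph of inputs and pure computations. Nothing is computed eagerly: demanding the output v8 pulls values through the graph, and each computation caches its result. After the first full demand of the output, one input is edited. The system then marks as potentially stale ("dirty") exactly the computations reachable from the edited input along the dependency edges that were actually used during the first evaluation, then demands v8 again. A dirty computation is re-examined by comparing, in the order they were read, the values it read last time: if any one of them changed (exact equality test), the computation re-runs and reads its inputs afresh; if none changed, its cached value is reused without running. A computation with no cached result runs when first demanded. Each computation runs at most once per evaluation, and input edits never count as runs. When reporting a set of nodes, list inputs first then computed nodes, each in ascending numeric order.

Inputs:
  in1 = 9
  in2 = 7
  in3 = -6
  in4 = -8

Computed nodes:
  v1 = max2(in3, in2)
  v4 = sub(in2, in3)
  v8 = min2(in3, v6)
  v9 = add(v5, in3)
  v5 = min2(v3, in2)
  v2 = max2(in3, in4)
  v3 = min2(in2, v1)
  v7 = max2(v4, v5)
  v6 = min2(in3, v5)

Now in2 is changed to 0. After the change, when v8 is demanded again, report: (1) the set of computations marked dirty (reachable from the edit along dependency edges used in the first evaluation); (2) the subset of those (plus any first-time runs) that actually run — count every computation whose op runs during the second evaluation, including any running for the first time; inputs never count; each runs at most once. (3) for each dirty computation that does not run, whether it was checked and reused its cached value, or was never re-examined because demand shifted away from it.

Dirty set: v1, v3, v5, v6, v8.
Run set: v1, v3, v5, v6 (4 run).
Re-examined without running (cache reused): v8.
The important point: v6 recomputes to an identical value, and the output ends up unchanged.

Initial pass — values computed on the first demand:
  v1 = max2(-6, 7) = 7
  v3 = min2(7, 7) = 7
  v5 = min2(7, 7) = 7
  v6 = min2(-6, 7) = -6
  v8 = min2(-6, -6) = -6

Second demand — change propagation:
  v1: re-runs because in2 7->0; new result 0.
  v3: re-runs because in2 7->0; v1 7->0; new result 0.
  v5: re-runs because v3 7->0; in2 7->0; new result 0.
  v6: re-runs because v5 7->0; new result -6 (unchanged).
  v8: re-examined; everything it read last time is the same (in3 unchanged, v6 unchanged) — cache -6 kept, no run.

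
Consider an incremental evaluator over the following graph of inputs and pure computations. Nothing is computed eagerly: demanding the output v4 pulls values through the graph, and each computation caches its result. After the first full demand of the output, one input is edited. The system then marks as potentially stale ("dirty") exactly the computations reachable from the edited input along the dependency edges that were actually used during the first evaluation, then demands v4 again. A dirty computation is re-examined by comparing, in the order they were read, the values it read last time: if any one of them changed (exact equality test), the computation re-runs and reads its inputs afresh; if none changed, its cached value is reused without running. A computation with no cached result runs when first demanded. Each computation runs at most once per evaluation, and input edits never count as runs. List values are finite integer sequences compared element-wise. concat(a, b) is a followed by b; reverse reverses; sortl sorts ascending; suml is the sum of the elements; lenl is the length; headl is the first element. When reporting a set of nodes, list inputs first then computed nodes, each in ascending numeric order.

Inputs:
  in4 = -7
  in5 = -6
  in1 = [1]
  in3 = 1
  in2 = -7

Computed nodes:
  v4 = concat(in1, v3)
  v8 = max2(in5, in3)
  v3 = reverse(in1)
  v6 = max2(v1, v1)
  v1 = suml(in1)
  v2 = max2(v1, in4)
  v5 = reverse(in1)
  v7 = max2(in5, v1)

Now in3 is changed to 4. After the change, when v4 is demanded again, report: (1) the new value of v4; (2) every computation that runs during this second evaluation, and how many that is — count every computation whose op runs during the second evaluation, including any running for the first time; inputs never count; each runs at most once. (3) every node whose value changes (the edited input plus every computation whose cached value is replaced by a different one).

v4 now evaluates to [1, 1].
Run set: none (0 run).
Changed values: in3.
The important point: nothing the output needs ever reads in3, so the edit is invisible to it.

Initial pass — values computed on the first demand:
  v3 = reverse([1]) = [1]
  v4 = concat([1], [1]) = [1, 1]

Second demand — change propagation:
  no demanded computation ever read in3, so the edit dirties nothing and nothing runs.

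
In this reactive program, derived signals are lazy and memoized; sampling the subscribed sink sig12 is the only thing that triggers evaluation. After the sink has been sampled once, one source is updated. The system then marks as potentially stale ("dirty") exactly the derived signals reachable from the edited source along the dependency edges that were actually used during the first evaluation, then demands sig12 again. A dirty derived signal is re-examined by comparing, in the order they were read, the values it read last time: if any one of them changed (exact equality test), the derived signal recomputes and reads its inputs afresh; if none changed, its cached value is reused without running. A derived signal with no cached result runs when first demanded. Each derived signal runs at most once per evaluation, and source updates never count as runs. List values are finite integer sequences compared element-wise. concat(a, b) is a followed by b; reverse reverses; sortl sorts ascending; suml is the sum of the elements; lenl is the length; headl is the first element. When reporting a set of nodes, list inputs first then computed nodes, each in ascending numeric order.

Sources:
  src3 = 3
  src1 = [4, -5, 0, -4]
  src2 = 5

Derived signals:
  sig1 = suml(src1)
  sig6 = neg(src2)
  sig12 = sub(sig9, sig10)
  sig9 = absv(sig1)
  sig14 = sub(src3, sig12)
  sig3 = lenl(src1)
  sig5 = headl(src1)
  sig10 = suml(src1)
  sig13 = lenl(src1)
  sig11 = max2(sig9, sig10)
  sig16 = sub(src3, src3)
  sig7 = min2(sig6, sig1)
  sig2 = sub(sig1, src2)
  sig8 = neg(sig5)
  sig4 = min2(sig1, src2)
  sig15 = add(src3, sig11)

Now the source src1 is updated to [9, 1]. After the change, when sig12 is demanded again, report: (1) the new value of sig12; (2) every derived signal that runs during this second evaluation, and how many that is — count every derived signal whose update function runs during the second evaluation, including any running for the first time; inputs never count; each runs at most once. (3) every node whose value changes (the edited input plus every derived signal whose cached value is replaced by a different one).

Demanding sig12 again yields 0.
4 derived signals run: sig1, sig9, sig10, sig12.
The nodes whose values change: src1, sig1, sig9, sig10, sig12.

First demand of the output computes:
  sig1 = suml([4, -5, 0, -4]) = -5
  sig9 = absv(-5) = 5
  sig10 = suml([4, -5, 0, -4]) = -5
  sig12 = sub(5, -5) = 10

After the edit, cleaning proceeds:
  sig1: a read changed (src1 [4, -5, 0, -4]->[9, 1]) — executes, giving 10.
  sig9: a read changed (sig1 -5->10) — executes, giving 10.
  sig10: a read changed (src1 [4, -5, 0, -4]->[9, 1]) — executes, giving 10.
  sig12: a read changed (sig9 5->10; sig10 -5->10) — executes, giving 0.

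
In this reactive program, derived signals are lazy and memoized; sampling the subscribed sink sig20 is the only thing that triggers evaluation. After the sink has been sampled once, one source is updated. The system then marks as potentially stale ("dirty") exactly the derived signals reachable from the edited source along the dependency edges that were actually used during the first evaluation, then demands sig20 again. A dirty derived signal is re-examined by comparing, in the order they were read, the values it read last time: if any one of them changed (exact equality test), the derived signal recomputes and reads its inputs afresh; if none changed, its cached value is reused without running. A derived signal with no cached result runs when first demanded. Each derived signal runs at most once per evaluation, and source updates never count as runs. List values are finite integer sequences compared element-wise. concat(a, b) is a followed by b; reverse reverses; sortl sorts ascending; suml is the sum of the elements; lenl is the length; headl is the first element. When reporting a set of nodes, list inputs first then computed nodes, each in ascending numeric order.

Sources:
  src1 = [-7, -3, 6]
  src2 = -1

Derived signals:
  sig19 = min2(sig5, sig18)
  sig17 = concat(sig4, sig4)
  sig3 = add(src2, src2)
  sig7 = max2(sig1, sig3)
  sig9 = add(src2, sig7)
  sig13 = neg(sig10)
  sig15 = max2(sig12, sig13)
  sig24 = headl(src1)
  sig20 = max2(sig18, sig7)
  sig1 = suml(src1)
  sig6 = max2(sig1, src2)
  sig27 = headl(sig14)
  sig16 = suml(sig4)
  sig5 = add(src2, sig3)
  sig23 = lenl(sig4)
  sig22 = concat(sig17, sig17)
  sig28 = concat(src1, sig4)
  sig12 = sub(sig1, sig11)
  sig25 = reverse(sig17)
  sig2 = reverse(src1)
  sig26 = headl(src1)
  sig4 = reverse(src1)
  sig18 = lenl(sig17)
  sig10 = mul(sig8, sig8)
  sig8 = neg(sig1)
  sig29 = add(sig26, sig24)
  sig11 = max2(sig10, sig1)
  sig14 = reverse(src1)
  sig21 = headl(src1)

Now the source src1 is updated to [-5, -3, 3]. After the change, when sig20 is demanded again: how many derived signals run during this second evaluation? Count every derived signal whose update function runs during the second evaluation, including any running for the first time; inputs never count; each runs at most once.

5 derived signals run: sig1, sig4, sig7, sig17, sig18.
Note where the cutoff bites: sig20 is checked, finds nothing changed, and keeps its cache.

First demand of the output computes:
  sig1 = suml([-7, -3, 6]) = -4
  sig3 = add(-1, -1) = -2
  sig4 = reverse([-7, -3, 6]) = [6, -3, -7]
  sig7 = max2(-4, -2) = -2
  sig17 = concat([6, -3, -7], [6, -3, -7]) = [6, -3, -7, 6, -3, -7]
  sig18 = lenl([6, -3, -7, 6, -3, -7]) = 6
  sig20 = max2(6, -2) = 6

After the edit, cleaning proceeds:
  sig1: a read changed (src1 [-7, -3, 6]->[-5, -3, 3]) — executes, giving -5.
  sig4: a read changed (src1 [-7, -3, 6]->[-5, -3, 3]) — executes, giving [3, -3, -5].
  sig7: a read changed (sig1 -4->-5) — executes, giving -2 — identical to its old value.
  sig17: a read changed (sig4 [6, -3, -7]->[3, -3, -5]; sig4 [6, -3, -7]->[3, -3, -5]) — executes, giving [3, -3, -5, 3, -3, -5].
  sig18: a read changed (sig17 [6, -3, -7, 6, -3, -7]->[3, -3, -5, 3, -3, -5]) — executes, giving 6 — identical to its old value.
  sig20: dirty, but its reads are unchanged (sig18 unchanged, sig7 unchanged); cached 6 stands.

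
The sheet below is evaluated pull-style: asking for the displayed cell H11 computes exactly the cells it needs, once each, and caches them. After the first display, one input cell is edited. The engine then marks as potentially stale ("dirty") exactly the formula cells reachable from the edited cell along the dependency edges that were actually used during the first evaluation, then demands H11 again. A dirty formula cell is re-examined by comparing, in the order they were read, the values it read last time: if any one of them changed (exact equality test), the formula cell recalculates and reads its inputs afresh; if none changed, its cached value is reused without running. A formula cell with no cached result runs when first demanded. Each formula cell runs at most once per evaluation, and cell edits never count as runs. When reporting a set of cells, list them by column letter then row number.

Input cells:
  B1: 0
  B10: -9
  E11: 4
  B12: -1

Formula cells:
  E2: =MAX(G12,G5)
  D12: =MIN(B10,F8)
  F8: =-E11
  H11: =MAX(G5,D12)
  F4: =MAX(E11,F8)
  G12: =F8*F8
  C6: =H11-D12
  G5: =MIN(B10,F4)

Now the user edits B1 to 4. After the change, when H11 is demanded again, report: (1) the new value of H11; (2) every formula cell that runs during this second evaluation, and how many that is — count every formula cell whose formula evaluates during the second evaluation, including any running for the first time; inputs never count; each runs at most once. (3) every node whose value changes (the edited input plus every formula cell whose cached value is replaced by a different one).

First demand of the output computes:
  F8 = -(4) = -4
  D12 = MIN(-9, -4) = -9
  F4 = MAX(4, -4) = 4
  G5 = MIN(-9, 4) = -9
  H11 = MAX(-9, -9) = -9

After the edit, cleaning proceeds:
  no node depends on B1 at all; the second demand re-runs nothing.

Note the shortcut — nothing in the graph depends on B1 at all, so no recomputation happens.

Demanding H11 again yields -9.
0 formula cells run: none.
The nodes whose values change: B1.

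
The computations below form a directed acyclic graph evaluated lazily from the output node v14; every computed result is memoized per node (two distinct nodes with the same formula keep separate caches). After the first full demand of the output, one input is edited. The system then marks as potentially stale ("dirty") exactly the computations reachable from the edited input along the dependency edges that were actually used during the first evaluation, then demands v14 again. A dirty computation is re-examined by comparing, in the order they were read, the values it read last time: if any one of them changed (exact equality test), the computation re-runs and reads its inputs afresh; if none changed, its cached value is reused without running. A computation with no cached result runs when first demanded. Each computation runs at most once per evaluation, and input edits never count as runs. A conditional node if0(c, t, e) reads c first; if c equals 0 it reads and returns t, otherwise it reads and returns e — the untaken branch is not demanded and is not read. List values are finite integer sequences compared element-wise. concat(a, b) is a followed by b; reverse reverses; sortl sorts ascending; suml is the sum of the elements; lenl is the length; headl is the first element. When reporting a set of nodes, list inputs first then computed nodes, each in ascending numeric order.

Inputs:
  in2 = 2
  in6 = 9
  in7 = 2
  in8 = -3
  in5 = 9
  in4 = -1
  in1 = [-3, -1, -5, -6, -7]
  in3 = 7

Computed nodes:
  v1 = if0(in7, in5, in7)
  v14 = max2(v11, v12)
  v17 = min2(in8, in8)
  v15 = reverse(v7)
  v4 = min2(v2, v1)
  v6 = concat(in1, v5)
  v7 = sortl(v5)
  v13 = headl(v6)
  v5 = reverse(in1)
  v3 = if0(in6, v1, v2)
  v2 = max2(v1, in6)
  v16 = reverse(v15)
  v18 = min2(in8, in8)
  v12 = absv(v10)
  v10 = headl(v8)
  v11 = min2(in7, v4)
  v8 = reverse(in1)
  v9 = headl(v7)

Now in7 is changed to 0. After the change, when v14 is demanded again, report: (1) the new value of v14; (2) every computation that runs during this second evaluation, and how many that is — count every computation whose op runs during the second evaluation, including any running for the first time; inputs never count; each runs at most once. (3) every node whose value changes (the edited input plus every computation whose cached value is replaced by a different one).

First demand of the output computes:
  v1 = if0(in7=2 -> else branch in7) = 2
  v2 = max2(2, 9) = 9
  v4 = min2(9, 2) = 2
  v8 = reverse([-3, -1, -5, -6, -7]) = [-7, -6, -5, -1, -3]
  v10 = headl([-7, -6, -5, -1, -3]) = -7
  v11 = min2(2, 2) = 2
  v12 = absv(-7) = 7
  v14 = max2(2, 7) = 7

After the edit, cleaning proceeds:
  v1: a read changed (in7 2->0; in7 2->0) — executes, giving 9.
  v2: a read changed (v1 2->9) — executes, giving 9 — identical to its old value.
  v4: a read changed (v1 2->9) — executes, giving 9.
  v11: a read changed (in7 2->0; v4 2->9) — executes, giving 0.
  v14: a read changed (v11 2->0) — executes, giving 7 — identical to its old value.

Demanding v14 again yields 7.
5 computations run: v1, v2, v4, v11, v14.
The nodes whose values change: in7, v1, v4, v11.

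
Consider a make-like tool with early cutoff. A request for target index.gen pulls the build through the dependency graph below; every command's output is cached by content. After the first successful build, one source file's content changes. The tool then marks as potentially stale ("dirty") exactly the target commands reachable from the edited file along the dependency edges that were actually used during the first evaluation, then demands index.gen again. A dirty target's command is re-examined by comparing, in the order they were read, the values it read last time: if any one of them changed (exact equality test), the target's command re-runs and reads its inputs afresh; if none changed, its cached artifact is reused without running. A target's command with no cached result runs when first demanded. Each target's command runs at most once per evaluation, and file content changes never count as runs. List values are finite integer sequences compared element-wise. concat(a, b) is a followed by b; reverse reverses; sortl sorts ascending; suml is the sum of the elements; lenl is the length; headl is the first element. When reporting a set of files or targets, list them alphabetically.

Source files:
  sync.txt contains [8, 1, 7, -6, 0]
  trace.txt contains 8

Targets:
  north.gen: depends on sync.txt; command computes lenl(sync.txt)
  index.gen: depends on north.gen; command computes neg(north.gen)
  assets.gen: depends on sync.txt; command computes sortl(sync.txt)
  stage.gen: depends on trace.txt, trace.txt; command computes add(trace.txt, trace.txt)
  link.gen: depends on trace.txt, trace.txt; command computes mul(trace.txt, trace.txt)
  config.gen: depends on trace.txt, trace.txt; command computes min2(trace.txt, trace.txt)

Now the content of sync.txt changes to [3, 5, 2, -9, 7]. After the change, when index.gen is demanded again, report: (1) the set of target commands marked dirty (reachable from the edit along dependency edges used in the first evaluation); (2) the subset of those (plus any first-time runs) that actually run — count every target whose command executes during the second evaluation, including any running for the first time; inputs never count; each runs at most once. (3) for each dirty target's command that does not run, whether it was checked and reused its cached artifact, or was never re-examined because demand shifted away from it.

First demand of the output computes:
  north.gen = lenl([8, 1, 7, -6, 0]) = 5
  index.gen = neg(5) = -5

After the edit, cleaning proceeds:
  north.gen: a read changed (sync.txt [8, 1, 7, -6, 0]->[3, 5, 2, -9, 7]) — executes, giving 5 — identical to its old value.
  index.gen: dirty, but its reads are unchanged (north.gen unchanged); cached -5 stands.

Note the absorption at north.gen: it re-runs yet its value is the same, leaving the output's value untouched.

The edit dirties: index.gen, north.gen.
1 target commands run: north.gen.
Cache hits after checking: index.gen.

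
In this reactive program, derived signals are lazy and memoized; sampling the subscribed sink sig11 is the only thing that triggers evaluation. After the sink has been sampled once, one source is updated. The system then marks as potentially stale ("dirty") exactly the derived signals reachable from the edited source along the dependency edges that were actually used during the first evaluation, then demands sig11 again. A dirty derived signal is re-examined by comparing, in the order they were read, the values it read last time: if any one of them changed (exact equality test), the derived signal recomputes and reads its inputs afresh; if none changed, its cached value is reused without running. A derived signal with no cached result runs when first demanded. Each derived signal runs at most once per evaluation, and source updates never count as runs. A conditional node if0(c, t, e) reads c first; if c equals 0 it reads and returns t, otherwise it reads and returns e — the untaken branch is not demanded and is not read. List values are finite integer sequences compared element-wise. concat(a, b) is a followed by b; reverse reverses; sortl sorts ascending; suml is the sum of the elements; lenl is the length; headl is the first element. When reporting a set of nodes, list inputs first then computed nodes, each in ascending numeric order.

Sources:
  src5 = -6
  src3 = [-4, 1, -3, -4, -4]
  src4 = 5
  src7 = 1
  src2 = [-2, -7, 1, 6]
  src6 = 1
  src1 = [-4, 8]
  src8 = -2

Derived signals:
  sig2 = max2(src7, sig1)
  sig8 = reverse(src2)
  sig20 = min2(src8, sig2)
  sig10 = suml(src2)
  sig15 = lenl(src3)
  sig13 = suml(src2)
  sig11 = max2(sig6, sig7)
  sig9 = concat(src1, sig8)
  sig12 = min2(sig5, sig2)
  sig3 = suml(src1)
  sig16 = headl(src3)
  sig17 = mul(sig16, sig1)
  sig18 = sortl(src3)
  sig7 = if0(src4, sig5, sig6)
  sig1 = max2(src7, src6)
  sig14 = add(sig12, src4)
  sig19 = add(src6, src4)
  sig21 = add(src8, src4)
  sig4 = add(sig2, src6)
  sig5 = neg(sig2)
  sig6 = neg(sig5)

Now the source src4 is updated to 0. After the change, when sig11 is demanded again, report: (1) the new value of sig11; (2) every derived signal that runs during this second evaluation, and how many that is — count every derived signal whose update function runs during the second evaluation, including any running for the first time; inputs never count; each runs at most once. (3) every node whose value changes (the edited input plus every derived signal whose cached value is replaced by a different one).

First demand of the output computes:
  sig1 = max2(1, 1) = 1
  sig2 = max2(1, 1) = 1
  sig5 = neg(1) = -1
  sig6 = neg(-1) = 1
  sig7 = if0(src4=5 -> else branch sig6) = 1
  sig11 = max2(1, 1) = 1

After the edit, cleaning proceeds:
  sig7: a read changed (src4 5->0) — executes, giving -1.
  sig11: a read changed (sig7 1->-1) — executes, giving 1 — identical to its old value.

Demanding sig11 again yields 1.
2 derived signals run: sig7, sig11.
The nodes whose values change: src4, sig7.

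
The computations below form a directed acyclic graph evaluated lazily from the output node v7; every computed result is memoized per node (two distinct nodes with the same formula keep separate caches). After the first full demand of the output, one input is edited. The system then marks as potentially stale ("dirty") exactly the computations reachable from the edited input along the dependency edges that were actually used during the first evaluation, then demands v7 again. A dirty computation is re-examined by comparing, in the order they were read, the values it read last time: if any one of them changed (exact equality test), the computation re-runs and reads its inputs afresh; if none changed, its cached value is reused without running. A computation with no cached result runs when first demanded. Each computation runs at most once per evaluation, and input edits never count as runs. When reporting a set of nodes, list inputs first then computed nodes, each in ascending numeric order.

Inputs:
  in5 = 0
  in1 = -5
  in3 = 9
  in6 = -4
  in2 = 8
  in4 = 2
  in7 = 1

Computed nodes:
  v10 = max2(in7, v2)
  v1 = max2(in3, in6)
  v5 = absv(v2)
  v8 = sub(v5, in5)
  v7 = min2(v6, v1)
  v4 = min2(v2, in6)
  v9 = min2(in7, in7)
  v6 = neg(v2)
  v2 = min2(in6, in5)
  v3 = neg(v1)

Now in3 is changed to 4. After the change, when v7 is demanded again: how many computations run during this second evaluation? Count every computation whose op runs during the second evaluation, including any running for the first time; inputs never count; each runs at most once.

2 computations run: v1, v7.

First demand of the output computes:
  v1 = max2(9, -4) = 9
  v2 = min2(-4, 0) = -4
  v6 = neg(-4) = 4
  v7 = min2(4, 9) = 4

After the edit, cleaning proceeds:
  v1: a read changed (in3 9->4) — executes, giving 4.
  v7: a read changed (v1 9->4) — executes, giving 4 — identical to its old value.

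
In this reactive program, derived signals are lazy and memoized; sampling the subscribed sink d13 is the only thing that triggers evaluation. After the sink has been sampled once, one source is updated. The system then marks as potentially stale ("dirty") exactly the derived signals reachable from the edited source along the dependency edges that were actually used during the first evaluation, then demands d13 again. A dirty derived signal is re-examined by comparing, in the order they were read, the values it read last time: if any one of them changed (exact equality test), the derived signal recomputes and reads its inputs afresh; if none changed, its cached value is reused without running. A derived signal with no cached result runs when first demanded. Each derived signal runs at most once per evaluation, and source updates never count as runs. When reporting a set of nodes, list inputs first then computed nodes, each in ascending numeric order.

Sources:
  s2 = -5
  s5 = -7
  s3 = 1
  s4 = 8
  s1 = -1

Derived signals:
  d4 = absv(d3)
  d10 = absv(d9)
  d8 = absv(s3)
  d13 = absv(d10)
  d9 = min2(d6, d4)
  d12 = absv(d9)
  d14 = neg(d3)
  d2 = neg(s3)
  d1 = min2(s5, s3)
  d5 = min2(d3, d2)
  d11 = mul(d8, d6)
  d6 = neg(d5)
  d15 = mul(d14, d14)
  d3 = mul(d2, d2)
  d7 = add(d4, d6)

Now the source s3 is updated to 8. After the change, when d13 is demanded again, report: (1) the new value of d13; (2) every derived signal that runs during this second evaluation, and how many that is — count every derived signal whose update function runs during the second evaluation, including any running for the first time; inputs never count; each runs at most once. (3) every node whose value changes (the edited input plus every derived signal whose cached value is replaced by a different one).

Demanding d13 again yields 8.
8 derived signals run: d2, d3, d4, d5, d6, d9, d10, d13.
The nodes whose values change: s3, d2, d3, d4, d5, d6, d9, d10, d13.

First demand of the output computes:
  d2 = neg(1) = -1
  d3 = mul(-1, -1) = 1
  d4 = absv(1) = 1
  d5 = min2(1, -1) = -1
  d6 = neg(-1) = 1
  d9 = min2(1, 1) = 1
  d10 = absv(1) = 1
  d13 = absv(1) = 1

After the edit, cleaning proceeds:
  d2: a read changed (s3 1->8) — executes, giving -8.
  d3: a read changed (d2 -1->-8; d2 -1->-8) — executes, giving 64.
  d4: a read changed (d3 1->64) — executes, giving 64.
  d5: a read changed (d3 1->64; d2 -1->-8) — executes, giving -8.
  d6: a read changed (d5 -1->-8) — executes, giving 8.
  d9: a read changed (d6 1->8; d4 1->64) — executes, giving 8.
  d10: a read changed (d9 1->8) — executes, giving 8.
  d13: a read changed (d10 1->8) — executes, giving 8.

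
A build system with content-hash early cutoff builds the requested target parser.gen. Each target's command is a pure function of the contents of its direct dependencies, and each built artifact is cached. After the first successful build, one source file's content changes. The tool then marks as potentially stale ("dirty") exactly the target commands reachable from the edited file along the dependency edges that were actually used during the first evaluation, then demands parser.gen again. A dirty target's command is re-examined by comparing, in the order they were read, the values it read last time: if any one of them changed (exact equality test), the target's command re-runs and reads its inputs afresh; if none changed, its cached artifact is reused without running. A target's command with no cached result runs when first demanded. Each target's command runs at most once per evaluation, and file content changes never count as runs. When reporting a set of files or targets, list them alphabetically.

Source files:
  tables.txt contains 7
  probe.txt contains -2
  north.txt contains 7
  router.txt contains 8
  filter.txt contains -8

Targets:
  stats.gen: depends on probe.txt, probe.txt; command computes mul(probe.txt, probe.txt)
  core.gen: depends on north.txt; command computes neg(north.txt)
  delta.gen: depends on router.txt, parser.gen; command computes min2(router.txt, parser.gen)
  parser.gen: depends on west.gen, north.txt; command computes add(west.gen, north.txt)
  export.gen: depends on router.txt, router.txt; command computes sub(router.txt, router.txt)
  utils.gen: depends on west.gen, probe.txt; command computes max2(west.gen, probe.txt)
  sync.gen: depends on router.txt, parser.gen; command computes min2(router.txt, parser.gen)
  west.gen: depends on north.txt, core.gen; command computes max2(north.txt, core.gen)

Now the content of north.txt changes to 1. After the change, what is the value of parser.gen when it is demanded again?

First evaluation (everything demanded from the output):
  core.gen = neg(7) = -7
  west.gen = max2(7, -7) = 7
  parser.gen = add(7, 7) = 14

Propagation after the edit:
  core.gen: runs — north.txt 7->1; result -1.
  west.gen: runs — north.txt 7->1; core.gen -7->-1; result 1.
  parser.gen: runs — west.gen 7->1; north.txt 7->1; result 2.

New value of parser.gen: 2.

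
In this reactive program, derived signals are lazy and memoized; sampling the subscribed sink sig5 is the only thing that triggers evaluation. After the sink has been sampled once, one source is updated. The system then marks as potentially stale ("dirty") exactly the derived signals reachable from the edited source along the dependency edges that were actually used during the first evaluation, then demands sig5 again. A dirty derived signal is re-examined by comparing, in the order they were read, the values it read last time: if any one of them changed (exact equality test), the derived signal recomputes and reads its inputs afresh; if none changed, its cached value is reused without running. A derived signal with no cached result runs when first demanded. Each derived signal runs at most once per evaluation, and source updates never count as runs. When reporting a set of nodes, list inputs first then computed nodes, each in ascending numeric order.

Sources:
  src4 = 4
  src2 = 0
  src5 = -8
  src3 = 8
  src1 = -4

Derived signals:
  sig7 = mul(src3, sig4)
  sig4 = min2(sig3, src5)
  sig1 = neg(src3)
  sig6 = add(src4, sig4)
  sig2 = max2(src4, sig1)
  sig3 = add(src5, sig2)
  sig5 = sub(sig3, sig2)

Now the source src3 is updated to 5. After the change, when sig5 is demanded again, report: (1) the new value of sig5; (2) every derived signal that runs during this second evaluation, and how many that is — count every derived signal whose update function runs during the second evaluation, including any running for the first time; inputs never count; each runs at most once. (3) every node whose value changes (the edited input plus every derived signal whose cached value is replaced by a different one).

Demanding sig5 again yields -8.
2 derived signals run: sig1, sig2.
The nodes whose values change: src3, sig1.
Note the absorption at sig2: it re-runs yet its value is the same, leaving the output's value untouched.

First demand of the output computes:
  sig1 = neg(8) = -8
  sig2 = max2(4, -8) = 4
  sig3 = add(-8, 4) = -4
  sig5 = sub(-4, 4) = -8

After the edit, cleaning proceeds:
  sig1: a read changed (src3 8->5) — executes, giving -5.
  sig2: a read changed (sig1 -8->-5) — executes, giving 4 — identical to its old value.
  sig3: dirty, but its reads are unchanged (src5 unchanged, sig2 unchanged); cached -4 stands.
  sig5: dirty, but its reads are unchanged (sig3 unchanged, sig2 unchanged); cached -8 stands.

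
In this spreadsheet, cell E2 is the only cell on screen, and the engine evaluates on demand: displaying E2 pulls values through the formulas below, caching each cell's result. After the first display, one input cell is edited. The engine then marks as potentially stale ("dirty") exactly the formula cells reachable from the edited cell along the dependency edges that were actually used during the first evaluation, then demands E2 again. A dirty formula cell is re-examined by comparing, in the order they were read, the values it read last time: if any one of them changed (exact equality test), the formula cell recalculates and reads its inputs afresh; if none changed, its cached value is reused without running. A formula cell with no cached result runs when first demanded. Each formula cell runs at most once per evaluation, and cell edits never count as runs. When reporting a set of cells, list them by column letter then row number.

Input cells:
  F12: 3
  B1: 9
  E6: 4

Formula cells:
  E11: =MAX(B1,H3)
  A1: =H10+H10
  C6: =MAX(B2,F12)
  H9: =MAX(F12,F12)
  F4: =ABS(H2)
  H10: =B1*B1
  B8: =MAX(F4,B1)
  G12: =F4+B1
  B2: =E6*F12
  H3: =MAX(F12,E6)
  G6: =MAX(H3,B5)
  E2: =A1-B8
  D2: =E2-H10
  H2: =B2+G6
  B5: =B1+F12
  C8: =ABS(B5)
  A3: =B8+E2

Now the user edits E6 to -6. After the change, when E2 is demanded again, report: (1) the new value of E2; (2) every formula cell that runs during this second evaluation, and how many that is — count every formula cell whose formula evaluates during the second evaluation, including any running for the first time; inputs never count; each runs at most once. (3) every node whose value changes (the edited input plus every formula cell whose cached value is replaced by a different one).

Initial pass — values computed on the first demand:
  B2 = 4 * 3 = 12
  B5 = 9 + 3 = 12
  H3 = MAX(3, 4) = 4
  G6 = MAX(4, 12) = 12
  H2 = 12 + 12 = 24
  F4 = ABS(24) = 24
  B8 = MAX(24, 9) = 24
  H10 = 9 * 9 = 81
  A1 = 81 + 81 = 162
  E2 = 162 - 24 = 138

Second demand — change propagation:
  B2: re-runs because E6 4->-6; new result -18.
  H3: re-runs because E6 4->-6; new result 3.
  G6: re-runs because H3 4->3; new result 12 (unchanged).
  H2: re-runs because B2 12->-18; new result -6.
  F4: re-runs because H2 24->-6; new result 6.
  B8: re-runs because F4 24->6; new result 9.
  E2: re-runs because B8 24->9; new result 153.

E2 now evaluates to 153.
Run set: B2, B8, E2, F4, G6, H2, H3 (7 run).
Changed values: B2, B8, E2, E6, F4, H2, H3.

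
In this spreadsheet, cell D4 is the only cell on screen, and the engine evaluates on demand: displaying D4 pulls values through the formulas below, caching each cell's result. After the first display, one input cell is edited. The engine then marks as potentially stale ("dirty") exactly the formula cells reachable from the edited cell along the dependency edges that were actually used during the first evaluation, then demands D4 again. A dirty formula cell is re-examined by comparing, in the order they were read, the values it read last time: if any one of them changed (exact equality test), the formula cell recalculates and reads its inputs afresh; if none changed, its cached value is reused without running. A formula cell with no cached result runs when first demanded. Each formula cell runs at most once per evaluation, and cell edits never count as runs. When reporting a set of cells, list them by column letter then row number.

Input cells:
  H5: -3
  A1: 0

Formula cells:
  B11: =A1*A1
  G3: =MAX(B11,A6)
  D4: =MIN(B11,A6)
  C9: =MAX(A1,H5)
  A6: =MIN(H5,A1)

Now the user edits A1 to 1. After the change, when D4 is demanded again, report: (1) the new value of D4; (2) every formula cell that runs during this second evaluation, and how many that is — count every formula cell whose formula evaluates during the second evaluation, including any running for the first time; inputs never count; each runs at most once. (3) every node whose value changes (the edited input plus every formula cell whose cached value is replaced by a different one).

D4 now evaluates to -3.
Run set: A6, B11, D4 (3 run).
Changed values: A1, B11.

Initial pass — values computed on the first demand:
  A6 = MIN(-3, 0) = -3
  B11 = 0 * 0 = 0
  D4 = MIN(0, -3) = -3

Second demand — change propagation:
  A6: re-runs because A1 0->1; new result -3 (unchanged).
  B11: re-runs because A1 0->1; A1 0->1; new result 1.
  D4: re-runs because B11 0->1; new result -3 (unchanged).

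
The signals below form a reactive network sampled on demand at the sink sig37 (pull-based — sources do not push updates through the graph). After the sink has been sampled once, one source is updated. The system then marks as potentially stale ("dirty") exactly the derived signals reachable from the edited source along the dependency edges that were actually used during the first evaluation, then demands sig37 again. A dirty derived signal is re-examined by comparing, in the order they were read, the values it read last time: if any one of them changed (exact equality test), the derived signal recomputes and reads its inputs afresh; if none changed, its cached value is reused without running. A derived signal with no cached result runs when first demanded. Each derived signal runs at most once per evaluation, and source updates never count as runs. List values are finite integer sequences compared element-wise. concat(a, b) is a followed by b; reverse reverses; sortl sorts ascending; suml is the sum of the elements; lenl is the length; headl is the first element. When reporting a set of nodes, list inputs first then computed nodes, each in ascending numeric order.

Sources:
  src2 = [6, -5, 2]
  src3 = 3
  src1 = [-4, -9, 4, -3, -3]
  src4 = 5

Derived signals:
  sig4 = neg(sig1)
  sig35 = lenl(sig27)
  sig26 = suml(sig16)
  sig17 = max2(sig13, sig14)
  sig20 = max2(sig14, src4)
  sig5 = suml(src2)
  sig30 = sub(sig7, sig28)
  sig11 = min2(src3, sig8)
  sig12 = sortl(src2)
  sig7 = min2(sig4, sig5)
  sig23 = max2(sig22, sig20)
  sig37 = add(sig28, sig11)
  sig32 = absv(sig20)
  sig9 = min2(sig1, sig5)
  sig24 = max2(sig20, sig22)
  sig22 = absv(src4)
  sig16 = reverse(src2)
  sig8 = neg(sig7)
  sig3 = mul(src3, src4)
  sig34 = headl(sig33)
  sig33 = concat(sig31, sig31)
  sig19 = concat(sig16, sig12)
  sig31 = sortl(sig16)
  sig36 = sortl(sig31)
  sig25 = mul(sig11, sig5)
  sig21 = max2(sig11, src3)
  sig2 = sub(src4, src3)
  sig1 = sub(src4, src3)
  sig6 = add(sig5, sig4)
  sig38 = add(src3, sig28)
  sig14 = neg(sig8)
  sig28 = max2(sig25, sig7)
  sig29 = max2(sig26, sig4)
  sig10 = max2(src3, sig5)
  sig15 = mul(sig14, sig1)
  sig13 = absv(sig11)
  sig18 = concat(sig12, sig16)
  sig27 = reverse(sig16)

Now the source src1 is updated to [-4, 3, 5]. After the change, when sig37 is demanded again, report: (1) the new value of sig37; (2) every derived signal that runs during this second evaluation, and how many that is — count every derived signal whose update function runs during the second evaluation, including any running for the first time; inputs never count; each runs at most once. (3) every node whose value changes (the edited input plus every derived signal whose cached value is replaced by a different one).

Initial pass — values computed on the first demand:
  sig1 = sub(5, 3) = 2
  sig4 = neg(2) = -2
  sig5 = suml([6, -5, 2]) = 3
  sig7 = min2(-2, 3) = -2
  sig8 = neg(-2) = 2
  sig11 = min2(3, 2) = 2
  sig25 = mul(2, 3) = 6
  sig28 = max2(6, -2) = 6
  sig37 = add(6, 2) = 8

Second demand — change propagation:
  no demanded computation ever read src1, so the edit dirties nothing and nothing runs.

The important point: nothing the output needs ever reads src1, so the edit is invisible to it.

sig37 now evaluates to 8.
Run set: none (0 run).
Changed values: src1.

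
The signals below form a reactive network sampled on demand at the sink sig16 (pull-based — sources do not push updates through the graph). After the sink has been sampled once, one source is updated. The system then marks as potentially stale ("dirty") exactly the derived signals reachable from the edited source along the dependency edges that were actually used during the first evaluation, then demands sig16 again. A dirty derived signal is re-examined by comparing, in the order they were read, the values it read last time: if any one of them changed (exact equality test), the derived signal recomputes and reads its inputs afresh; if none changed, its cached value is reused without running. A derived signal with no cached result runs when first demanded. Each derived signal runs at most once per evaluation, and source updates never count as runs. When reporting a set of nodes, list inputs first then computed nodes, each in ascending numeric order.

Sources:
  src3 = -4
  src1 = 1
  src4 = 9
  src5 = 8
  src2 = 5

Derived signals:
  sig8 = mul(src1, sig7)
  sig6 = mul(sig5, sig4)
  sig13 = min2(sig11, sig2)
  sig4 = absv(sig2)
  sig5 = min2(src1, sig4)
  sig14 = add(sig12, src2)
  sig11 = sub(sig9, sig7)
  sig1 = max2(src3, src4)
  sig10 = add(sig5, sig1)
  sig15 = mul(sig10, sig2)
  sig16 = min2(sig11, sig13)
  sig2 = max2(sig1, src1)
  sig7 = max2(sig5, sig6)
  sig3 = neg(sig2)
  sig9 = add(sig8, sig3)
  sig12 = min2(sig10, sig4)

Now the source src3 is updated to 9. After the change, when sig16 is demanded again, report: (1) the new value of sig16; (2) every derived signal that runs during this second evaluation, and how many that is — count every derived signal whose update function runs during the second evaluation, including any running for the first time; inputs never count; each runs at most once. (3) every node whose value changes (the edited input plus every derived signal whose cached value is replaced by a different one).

sig16 now evaluates to -9.
Run set: sig1 (1 run).
Changed values: src3.
The important point: sig1 recomputes to an identical value, and the output ends up unchanged.

Initial pass — values computed on the first demand:
  sig1 = max2(-4, 9) = 9
  sig2 = max2(9, 1) = 9
  sig3 = neg(9) = -9
  sig4 = absv(9) = 9
  sig5 = min2(1, 9) = 1
  sig6 = mul(1, 9) = 9
  sig7 = max2(1, 9) = 9
  sig8 = mul(1, 9) = 9
  sig9 = add(9, -9) = 0
  sig11 = sub(0, 9) = -9
  sig13 = min2(-9, 9) = -9
  sig16 = min2(-9, -9) = -9

Second demand — change propagation:
  sig1: re-runs because src3 -4->9; new result 9 (unchanged).
  sig2: re-examined; everything it read last time is the same (sig1 unchanged, src1 unchanged) — cache 9 kept, no run.
  sig3: re-examined; everything it read last time is the same (sig2 unchanged) — cache -9 kept, no run.
  sig4: re-examined; everything it read last time is the same (sig2 unchanged) — cache 9 kept, no run.
  sig5: re-examined; everything it read last time is the same (src1 unchanged, sig4 unchanged) — cache 1 kept, no run.
  sig6: re-examined; everything it read last time is the same (sig5 unchanged, sig4 unchanged) — cache 9 kept, no run.
  sig7: re-examined; everything it read last time is the same (sig5 unchanged, sig6 unchanged) — cache 9 kept, no run.
  sig8: re-examined; everything it read last time is the same (src1 unchanged, sig7 unchanged) — cache 9 kept, no run.
  sig9: re-examined; everything it read last time is the same (sig8 unchanged, sig3 unchanged) — cache 0 kept, no run.
  sig11: re-examined; everything it read last time is the same (sig9 unchanged, sig7 unchanged) — cache -9 kept, no run.
  sig13: re-examined; everything it read last time is the same (sig11 unchanged, sig2 unchanged) — cache -9 kept, no run.
  sig16: re-examined; everything it read last time is the same (sig11 unchanged, sig13 unchanged) — cache -9 kept, no run.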